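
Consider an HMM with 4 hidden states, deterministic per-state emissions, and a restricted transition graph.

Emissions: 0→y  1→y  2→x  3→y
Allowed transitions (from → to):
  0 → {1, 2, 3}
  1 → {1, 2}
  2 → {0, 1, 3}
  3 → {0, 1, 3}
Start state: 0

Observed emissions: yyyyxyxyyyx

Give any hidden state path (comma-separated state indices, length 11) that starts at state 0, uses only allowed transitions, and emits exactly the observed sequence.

0,3,1,1,2,1,2,0,3,0,2

  [0] y  {0,1,3}  => 0  start
  [1] y  {0,1,3}  => 3  0->3 ok
  [2] y  {0,1,3}  => 1  3->1 ok
  [3] y  {0,1,3}  => 1  1->1 ok
  [4] x  {2}  => 2  1->2 ok
  [5] y  {0,1,3}  => 1  2->1 ok
  [6] x  {2}  => 2  1->2 ok
  [7] y  {0,1,3}  => 0  2->0 ok
  [8] y  {0,1,3}  => 3  0->3 ok
  [9] y  {0,1,3}  => 0  3->0 ok
  [10] x  {2}  => 2  0->2 ok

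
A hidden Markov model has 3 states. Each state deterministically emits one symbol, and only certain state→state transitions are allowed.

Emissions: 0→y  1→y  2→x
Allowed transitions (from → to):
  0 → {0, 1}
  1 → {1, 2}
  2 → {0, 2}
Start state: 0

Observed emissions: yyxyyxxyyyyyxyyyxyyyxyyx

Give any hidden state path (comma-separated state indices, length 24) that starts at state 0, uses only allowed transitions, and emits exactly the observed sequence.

  0: obs=y cand={0,1} pick 0 [start]
  1: obs=y cand={0,1} pick 1 [0->1 ok]
  2: obs=x cand={2} pick 2 [1->2 ok]
  3: obs=y cand={0,1} pick 0 [2->0 ok]
  4: obs=y cand={0,1} pick 1 [0->1 ok]
  5: obs=x cand={2} pick 2 [1->2 ok]
  6: obs=x cand={2} pick 2 [2->2 ok]
  7: obs=y cand={0,1} pick 0 [2->0 ok]
  8: obs=y cand={0,1} pick 0 [0->0 ok]
  9: obs=y cand={0,1} pick 0 [0->0 ok]
  10: obs=y cand={0,1} pick 0 [0->0 ok]
  11: obs=y cand={0,1} pick 1 [0->1 ok]
  12: obs=x cand={2} pick 2 [1->2 ok]
  13: obs=y cand={0,1} pick 0 [2->0 ok]
  14: obs=y cand={0,1} pick 0 [0->0 ok]
  15: obs=y cand={0,1} pick 1 [0->1 ok]
  16: obs=x cand={2} pick 2 [1->2 ok]
  17: obs=y cand={0,1} pick 0 [2->0 ok]
  18: obs=y cand={0,1} pick 0 [0->0 ok]
  19: obs=y cand={0,1} pick 1 [0->1 ok]
  20: obs=x cand={2} pick 2 [1->2 ok]
  21: obs=y cand={0,1} pick 0 [2->0 ok]
  22: obs=y cand={0,1} pick 1 [0->1 ok]
  23: obs=x cand={2} pick 2 [1->2 ok]

0,1,2,0,1,2,2,0,0,0,0,1,2,0,0,1,2,0,0,1,2,0,1,2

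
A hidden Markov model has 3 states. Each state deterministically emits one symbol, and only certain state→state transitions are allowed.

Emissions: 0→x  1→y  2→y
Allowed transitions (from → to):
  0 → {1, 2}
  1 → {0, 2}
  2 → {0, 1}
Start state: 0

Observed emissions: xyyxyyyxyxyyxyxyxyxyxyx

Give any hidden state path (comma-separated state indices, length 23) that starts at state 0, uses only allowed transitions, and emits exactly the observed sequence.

  pos 0: x in {0}, choose 0; start
  pos 1: y in {1,2}, choose 1; 0->1 ok
  pos 2: y in {1,2}, choose 2; 1->2 ok
  pos 3: x in {0}, choose 0; 2->0 ok
  pos 4: y in {1,2}, choose 2; 0->2 ok
  pos 5: y in {1,2}, choose 1; 2->1 ok
  pos 6: y in {1,2}, choose 2; 1->2 ok
  pos 7: x in {0}, choose 0; 2->0 ok
  pos 8: y in {1,2}, choose 1; 0->1 ok
  pos 9: x in {0}, choose 0; 1->0 ok
  pos 10: y in {1,2}, choose 2; 0->2 ok
  pos 11: y in {1,2}, choose 1; 2->1 ok
  pos 12: x in {0}, choose 0; 1->0 ok
  pos 13: y in {1,2}, choose 1; 0->1 ok
  pos 14: x in {0}, choose 0; 1->0 ok
  pos 15: y in {1,2}, choose 1; 0->1 ok
  pos 16: x in {0}, choose 0; 1->0 ok
  pos 17: y in {1,2}, choose 2; 0->2 ok
  pos 18: x in {0}, choose 0; 2->0 ok
  pos 19: y in {1,2}, choose 2; 0->2 ok
  pos 20: x in {0}, choose 0; 2->0 ok
  pos 21: y in {1,2}, choose 1; 0->1 ok
  pos 22: x in {0}, choose 0; 1->0 ok

0,1,2,0,2,1,2,0,1,0,2,1,0,1,0,1,0,2,0,2,0,1,0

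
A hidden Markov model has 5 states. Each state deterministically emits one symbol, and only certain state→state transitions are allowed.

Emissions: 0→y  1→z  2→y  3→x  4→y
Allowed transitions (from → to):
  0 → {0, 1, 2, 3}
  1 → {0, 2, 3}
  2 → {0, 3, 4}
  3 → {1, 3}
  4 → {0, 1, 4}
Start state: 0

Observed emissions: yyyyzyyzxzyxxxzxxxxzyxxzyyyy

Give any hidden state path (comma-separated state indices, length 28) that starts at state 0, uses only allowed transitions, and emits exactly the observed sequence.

0,2,4,4,1,2,4,1,3,1,0,3,3,3,1,3,3,3,3,1,0,3,3,1,0,2,4,0

  pos 0: y in {0,2,4}, choose 0; start
  pos 1: y in {0,2,4}, choose 2; 0->2 ok
  pos 2: y in {0,2,4}, choose 4; 2->4 ok
  pos 3: y in {0,2,4}, choose 4; 4->4 ok
  pos 4: z in {1}, choose 1; 4->1 ok
  pos 5: y in {0,2,4}, choose 2; 1->2 ok
  pos 6: y in {0,2,4}, choose 4; 2->4 ok
  pos 7: z in {1}, choose 1; 4->1 ok
  pos 8: x in {3}, choose 3; 1->3 ok
  pos 9: z in {1}, choose 1; 3->1 ok
  pos 10: y in {0,2,4}, choose 0; 1->0 ok
  pos 11: x in {3}, choose 3; 0->3 ok
  pos 12: x in {3}, choose 3; 3->3 ok
  pos 13: x in {3}, choose 3; 3->3 ok
  pos 14: z in {1}, choose 1; 3->1 ok
  pos 15: x in {3}, choose 3; 1->3 ok
  pos 16: x in {3}, choose 3; 3->3 ok
  pos 17: x in {3}, choose 3; 3->3 ok
  pos 18: x in {3}, choose 3; 3->3 ok
  pos 19: z in {1}, choose 1; 3->1 ok
  pos 20: y in {0,2,4}, choose 0; 1->0 ok
  pos 21: x in {3}, choose 3; 0->3 ok
  pos 22: x in {3}, choose 3; 3->3 ok
  pos 23: z in {1}, choose 1; 3->1 ok
  pos 24: y in {0,2,4}, choose 0; 1->0 ok
  pos 25: y in {0,2,4}, choose 2; 0->2 ok
  pos 26: y in {0,2,4}, choose 4; 2->4 ok
  pos 27: y in {0,2,4}, choose 0; 4->0 ok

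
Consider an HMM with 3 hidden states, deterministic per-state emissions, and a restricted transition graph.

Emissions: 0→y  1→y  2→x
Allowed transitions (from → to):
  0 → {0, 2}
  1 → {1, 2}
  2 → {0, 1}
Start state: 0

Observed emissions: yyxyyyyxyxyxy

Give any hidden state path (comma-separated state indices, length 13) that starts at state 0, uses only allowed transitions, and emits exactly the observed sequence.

  t0 'y' -> {0,1}, take 0 (start)
  t1 'y' -> {0,1}, take 0 (0->0 ok)
  t2 'x' -> {2}, take 2 (0->2 ok)
  t3 'y' -> {0,1}, take 1 (2->1 ok)
  t4 'y' -> {0,1}, take 1 (1->1 ok)
  t5 'y' -> {0,1}, take 1 (1->1 ok)
  t6 'y' -> {0,1}, take 1 (1->1 ok)
  t7 'x' -> {2}, take 2 (1->2 ok)
  t8 'y' -> {0,1}, take 0 (2->0 ok)
  t9 'x' -> {2}, take 2 (0->2 ok)
  t10 'y' -> {0,1}, take 1 (2->1 ok)
  t11 'x' -> {2}, take 2 (1->2 ok)
  t12 'y' -> {0,1}, take 1 (2->1 ok)

0,0,2,1,1,1,1,2,0,2,1,2,1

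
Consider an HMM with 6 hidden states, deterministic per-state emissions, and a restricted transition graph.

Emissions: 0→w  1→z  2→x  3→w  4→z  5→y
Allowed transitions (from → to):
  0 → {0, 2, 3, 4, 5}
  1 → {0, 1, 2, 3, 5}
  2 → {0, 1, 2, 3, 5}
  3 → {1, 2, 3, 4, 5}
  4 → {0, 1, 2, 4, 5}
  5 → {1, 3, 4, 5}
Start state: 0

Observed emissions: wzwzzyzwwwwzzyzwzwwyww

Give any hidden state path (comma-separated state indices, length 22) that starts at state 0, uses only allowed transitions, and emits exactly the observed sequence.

0,4,0,4,4,5,1,3,3,3,3,4,4,5,1,3,4,0,3,5,3,3

  0: obs=w cand={0,3} pick 0 [start]
  1: obs=z cand={1,4} pick 4 [0->4 ok]
  2: obs=w cand={0,3} pick 0 [4->0 ok]
  3: obs=z cand={1,4} pick 4 [0->4 ok]
  4: obs=z cand={1,4} pick 4 [4->4 ok]
  5: obs=y cand={5} pick 5 [4->5 ok]
  6: obs=z cand={1,4} pick 1 [5->1 ok]
  7: obs=w cand={0,3} pick 3 [1->3 ok]
  8: obs=w cand={0,3} pick 3 [3->3 ok]
  9: obs=w cand={0,3} pick 3 [3->3 ok]
  10: obs=w cand={0,3} pick 3 [3->3 ok]
  11: obs=z cand={1,4} pick 4 [3->4 ok]
  12: obs=z cand={1,4} pick 4 [4->4 ok]
  13: obs=y cand={5} pick 5 [4->5 ok]
  14: obs=z cand={1,4} pick 1 [5->1 ok]
  15: obs=w cand={0,3} pick 3 [1->3 ok]
  16: obs=z cand={1,4} pick 4 [3->4 ok]
  17: obs=w cand={0,3} pick 0 [4->0 ok]
  18: obs=w cand={0,3} pick 3 [0->3 ok]
  19: obs=y cand={5} pick 5 [3->5 ok]
  20: obs=w cand={0,3} pick 3 [5->3 ok]
  21: obs=w cand={0,3} pick 3 [3->3 ok]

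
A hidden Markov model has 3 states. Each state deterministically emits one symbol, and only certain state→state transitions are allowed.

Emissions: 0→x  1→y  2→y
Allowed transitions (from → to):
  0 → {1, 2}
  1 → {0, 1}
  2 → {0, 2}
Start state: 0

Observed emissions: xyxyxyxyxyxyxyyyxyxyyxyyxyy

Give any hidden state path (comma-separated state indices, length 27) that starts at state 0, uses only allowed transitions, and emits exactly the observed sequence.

  pos 0: x in {0}, choose 0; start
  pos 1: y in {1,2}, choose 1; 0->1 ok
  pos 2: x in {0}, choose 0; 1->0 ok
  pos 3: y in {1,2}, choose 1; 0->1 ok
  pos 4: x in {0}, choose 0; 1->0 ok
  pos 5: y in {1,2}, choose 1; 0->1 ok
  pos 6: x in {0}, choose 0; 1->0 ok
  pos 7: y in {1,2}, choose 2; 0->2 ok
  pos 8: x in {0}, choose 0; 2->0 ok
  pos 9: y in {1,2}, choose 1; 0->1 ok
  pos 10: x in {0}, choose 0; 1->0 ok
  pos 11: y in {1,2}, choose 1; 0->1 ok
  pos 12: x in {0}, choose 0; 1->0 ok
  pos 13: y in {1,2}, choose 1; 0->1 ok
  pos 14: y in {1,2}, choose 1; 1->1 ok
  pos 15: y in {1,2}, choose 1; 1->1 ok
  pos 16: x in {0}, choose 0; 1->0 ok
  pos 17: y in {1,2}, choose 1; 0->1 ok
  pos 18: x in {0}, choose 0; 1->0 ok
  pos 19: y in {1,2}, choose 1; 0->1 ok
  pos 20: y in {1,2}, choose 1; 1->1 ok
  pos 21: x in {0}, choose 0; 1->0 ok
  pos 22: y in {1,2}, choose 1; 0->1 ok
  pos 23: y in {1,2}, choose 1; 1->1 ok
  pos 24: x in {0}, choose 0; 1->0 ok
  pos 25: y in {1,2}, choose 2; 0->2 ok
  pos 26: y in {1,2}, choose 2; 2->2 ok

0,1,0,1,0,1,0,2,0,1,0,1,0,1,1,1,0,1,0,1,1,0,1,1,0,2,2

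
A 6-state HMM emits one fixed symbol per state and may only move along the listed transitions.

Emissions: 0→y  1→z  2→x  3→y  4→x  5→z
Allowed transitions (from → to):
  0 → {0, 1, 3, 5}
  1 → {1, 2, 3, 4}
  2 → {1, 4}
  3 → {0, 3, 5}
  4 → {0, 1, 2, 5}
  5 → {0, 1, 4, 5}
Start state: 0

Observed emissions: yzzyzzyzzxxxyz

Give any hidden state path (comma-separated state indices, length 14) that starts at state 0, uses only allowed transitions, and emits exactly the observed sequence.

  t0 'y' -> {0,3}, take 0 (start)
  t1 'z' -> {1,5}, take 5 (0->5 ok)
  t2 'z' -> {1,5}, take 1 (5->1 ok)
  t3 'y' -> {0,3}, take 3 (1->3 ok)
  t4 'z' -> {1,5}, take 5 (3->5 ok)
  t5 'z' -> {1,5}, take 1 (5->1 ok)
  t6 'y' -> {0,3}, take 3 (1->3 ok)
  t7 'z' -> {1,5}, take 5 (3->5 ok)
  t8 'z' -> {1,5}, take 5 (5->5 ok)
  t9 'x' -> {2,4}, take 4 (5->4 ok)
  t10 'x' -> {2,4}, take 2 (4->2 ok)
  t11 'x' -> {2,4}, take 4 (2->4 ok)
  t12 'y' -> {0,3}, take 0 (4->0 ok)
  t13 'z' -> {1,5}, take 5 (0->5 ok)

0,5,1,3,5,1,3,5,5,4,2,4,0,5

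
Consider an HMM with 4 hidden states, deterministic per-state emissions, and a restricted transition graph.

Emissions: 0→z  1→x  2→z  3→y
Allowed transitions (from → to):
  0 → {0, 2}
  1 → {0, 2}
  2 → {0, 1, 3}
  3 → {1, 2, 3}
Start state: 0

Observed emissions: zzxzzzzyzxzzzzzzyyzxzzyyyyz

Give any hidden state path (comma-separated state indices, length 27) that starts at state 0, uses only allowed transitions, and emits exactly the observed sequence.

0,2,1,0,0,0,2,3,2,1,0,0,0,2,0,2,3,3,2,1,0,2,3,3,3,3,2

  [0] z  {0,2}  => 0  start
  [1] z  {0,2}  => 2  0->2 ok
  [2] x  {1}  => 1  2->1 ok
  [3] z  {0,2}  => 0  1->0 ok
  [4] z  {0,2}  => 0  0->0 ok
  [5] z  {0,2}  => 0  0->0 ok
  [6] z  {0,2}  => 2  0->2 ok
  [7] y  {3}  => 3  2->3 ok
  [8] z  {0,2}  => 2  3->2 ok
  [9] x  {1}  => 1  2->1 ok
  [10] z  {0,2}  => 0  1->0 ok
  [11] z  {0,2}  => 0  0->0 ok
  [12] z  {0,2}  => 0  0->0 ok
  [13] z  {0,2}  => 2  0->2 ok
  [14] z  {0,2}  => 0  2->0 ok
  [15] z  {0,2}  => 2  0->2 ok
  [16] y  {3}  => 3  2->3 ok
  [17] y  {3}  => 3  3->3 ok
  [18] z  {0,2}  => 2  3->2 ok
  [19] x  {1}  => 1  2->1 ok
  [20] z  {0,2}  => 0  1->0 ok
  [21] z  {0,2}  => 2  0->2 ok
  [22] y  {3}  => 3  2->3 ok
  [23] y  {3}  => 3  3->3 ok
  [24] y  {3}  => 3  3->3 ok
  [25] y  {3}  => 3  3->3 ok
  [26] z  {0,2}  => 2  3->2 ok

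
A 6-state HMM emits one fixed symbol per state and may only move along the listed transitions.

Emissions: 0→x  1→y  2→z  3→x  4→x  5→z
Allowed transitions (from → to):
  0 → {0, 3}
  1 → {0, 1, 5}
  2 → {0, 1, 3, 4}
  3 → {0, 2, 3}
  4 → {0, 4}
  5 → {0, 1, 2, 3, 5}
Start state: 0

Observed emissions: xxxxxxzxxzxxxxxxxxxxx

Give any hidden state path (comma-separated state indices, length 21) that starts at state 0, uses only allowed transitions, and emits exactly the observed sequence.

0,0,3,3,3,3,2,0,3,2,4,4,4,4,4,0,0,0,0,0,0

  0: obs=x cand={0,3,4} pick 0 [start]
  1: obs=x cand={0,3,4} pick 0 [0->0 ok]
  2: obs=x cand={0,3,4} pick 3 [0->3 ok]
  3: obs=x cand={0,3,4} pick 3 [3->3 ok]
  4: obs=x cand={0,3,4} pick 3 [3->3 ok]
  5: obs=x cand={0,3,4} pick 3 [3->3 ok]
  6: obs=z cand={2,5} pick 2 [3->2 ok]
  7: obs=x cand={0,3,4} pick 0 [2->0 ok]
  8: obs=x cand={0,3,4} pick 3 [0->3 ok]
  9: obs=z cand={2,5} pick 2 [3->2 ok]
  10: obs=x cand={0,3,4} pick 4 [2->4 ok]
  11: obs=x cand={0,3,4} pick 4 [4->4 ok]
  12: obs=x cand={0,3,4} pick 4 [4->4 ok]
  13: obs=x cand={0,3,4} pick 4 [4->4 ok]
  14: obs=x cand={0,3,4} pick 4 [4->4 ok]
  15: obs=x cand={0,3,4} pick 0 [4->0 ok]
  16: obs=x cand={0,3,4} pick 0 [0->0 ok]
  17: obs=x cand={0,3,4} pick 0 [0->0 ok]
  18: obs=x cand={0,3,4} pick 0 [0->0 ok]
  19: obs=x cand={0,3,4} pick 0 [0->0 ok]
  20: obs=x cand={0,3,4} pick 0 [0->0 ok]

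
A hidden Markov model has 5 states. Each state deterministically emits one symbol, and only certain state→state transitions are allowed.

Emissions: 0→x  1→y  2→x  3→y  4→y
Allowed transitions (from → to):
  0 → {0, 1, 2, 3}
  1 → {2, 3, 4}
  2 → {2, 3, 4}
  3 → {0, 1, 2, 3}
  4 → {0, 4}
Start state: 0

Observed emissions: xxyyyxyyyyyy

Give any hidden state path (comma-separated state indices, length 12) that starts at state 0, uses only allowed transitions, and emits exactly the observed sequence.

  [0] x  {0,2}  => 0  start
  [1] x  {0,2}  => 0  0->0 ok
  [2] y  {1,3,4}  => 1  0->1 ok
  [3] y  {1,3,4}  => 4  1->4 ok
  [4] y  {1,3,4}  => 4  4->4 ok
  [5] x  {0,2}  => 0  4->0 ok
  [6] y  {1,3,4}  => 3  0->3 ok
  [7] y  {1,3,4}  => 1  3->1 ok
  [8] y  {1,3,4}  => 3  1->3 ok
  [9] y  {1,3,4}  => 3  3->3 ok
  [10] y  {1,3,4}  => 3  3->3 ok
  [11] y  {1,3,4}  => 1  3->1 ok

0,0,1,4,4,0,3,1,3,3,3,1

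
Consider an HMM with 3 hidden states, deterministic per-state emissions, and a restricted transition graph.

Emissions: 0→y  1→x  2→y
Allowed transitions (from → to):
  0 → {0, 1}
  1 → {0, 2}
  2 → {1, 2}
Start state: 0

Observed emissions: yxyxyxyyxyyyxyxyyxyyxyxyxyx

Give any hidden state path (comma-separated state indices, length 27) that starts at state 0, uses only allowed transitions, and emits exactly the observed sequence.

  pos 0: y in {0,2}, choose 0; start
  pos 1: x in {1}, choose 1; 0->1 ok
  pos 2: y in {0,2}, choose 0; 1->0 ok
  pos 3: x in {1}, choose 1; 0->1 ok
  pos 4: y in {0,2}, choose 0; 1->0 ok
  pos 5: x in {1}, choose 1; 0->1 ok
  pos 6: y in {0,2}, choose 0; 1->0 ok
  pos 7: y in {0,2}, choose 0; 0->0 ok
  pos 8: x in {1}, choose 1; 0->1 ok
  pos 9: y in {0,2}, choose 2; 1->2 ok
  pos 10: y in {0,2}, choose 2; 2->2 ok
  pos 11: y in {0,2}, choose 2; 2->2 ok
  pos 12: x in {1}, choose 1; 2->1 ok
  pos 13: y in {0,2}, choose 0; 1->0 ok
  pos 14: x in {1}, choose 1; 0->1 ok
  pos 15: y in {0,2}, choose 0; 1->0 ok
  pos 16: y in {0,2}, choose 0; 0->0 ok
  pos 17: x in {1}, choose 1; 0->1 ok
  pos 18: y in {0,2}, choose 0; 1->0 ok
  pos 19: y in {0,2}, choose 0; 0->0 ok
  pos 20: x in {1}, choose 1; 0->1 ok
  pos 21: y in {0,2}, choose 0; 1->0 ok
  pos 22: x in {1}, choose 1; 0->1 ok
  pos 23: y in {0,2}, choose 2; 1->2 ok
  pos 24: x in {1}, choose 1; 2->1 ok
  pos 25: y in {0,2}, choose 0; 1->0 ok
  pos 26: x in {1}, choose 1; 0->1 ok

0,1,0,1,0,1,0,0,1,2,2,2,1,0,1,0,0,1,0,0,1,0,1,2,1,0,1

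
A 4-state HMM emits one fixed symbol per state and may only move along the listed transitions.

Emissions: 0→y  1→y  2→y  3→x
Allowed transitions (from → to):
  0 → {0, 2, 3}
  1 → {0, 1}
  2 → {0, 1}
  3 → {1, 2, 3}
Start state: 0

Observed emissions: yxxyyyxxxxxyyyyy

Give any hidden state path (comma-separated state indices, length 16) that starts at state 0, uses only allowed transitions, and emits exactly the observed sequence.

0,3,3,2,0,0,3,3,3,3,3,1,0,2,1,0

  pos 0: y in {0,1,2}, choose 0; start
  pos 1: x in {3}, choose 3; 0->3 ok
  pos 2: x in {3}, choose 3; 3->3 ok
  pos 3: y in {0,1,2}, choose 2; 3->2 ok
  pos 4: y in {0,1,2}, choose 0; 2->0 ok
  pos 5: y in {0,1,2}, choose 0; 0->0 ok
  pos 6: x in {3}, choose 3; 0->3 ok
  pos 7: x in {3}, choose 3; 3->3 ok
  pos 8: x in {3}, choose 3; 3->3 ok
  pos 9: x in {3}, choose 3; 3->3 ok
  pos 10: x in {3}, choose 3; 3->3 ok
  pos 11: y in {0,1,2}, choose 1; 3->1 ok
  pos 12: y in {0,1,2}, choose 0; 1->0 ok
  pos 13: y in {0,1,2}, choose 2; 0->2 ok
  pos 14: y in {0,1,2}, choose 1; 2->1 ok
  pos 15: y in {0,1,2}, choose 0; 1->0 ok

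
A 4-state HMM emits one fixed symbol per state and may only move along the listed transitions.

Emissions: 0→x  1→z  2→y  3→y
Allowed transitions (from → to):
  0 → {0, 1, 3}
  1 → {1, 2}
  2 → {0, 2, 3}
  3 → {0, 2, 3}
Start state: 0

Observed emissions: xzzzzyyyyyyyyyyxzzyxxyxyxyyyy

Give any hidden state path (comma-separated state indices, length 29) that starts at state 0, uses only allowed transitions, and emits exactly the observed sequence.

0,1,1,1,1,2,2,2,3,2,3,2,3,2,2,0,1,1,2,0,0,3,0,3,0,3,2,2,2

  pos 0: x in {0}, choose 0; start
  pos 1: z in {1}, choose 1; 0->1 ok
  pos 2: z in {1}, choose 1; 1->1 ok
  pos 3: z in {1}, choose 1; 1->1 ok
  pos 4: z in {1}, choose 1; 1->1 ok
  pos 5: y in {2,3}, choose 2; 1->2 ok
  pos 6: y in {2,3}, choose 2; 2->2 ok
  pos 7: y in {2,3}, choose 2; 2->2 ok
  pos 8: y in {2,3}, choose 3; 2->3 ok
  pos 9: y in {2,3}, choose 2; 3->2 ok
  pos 10: y in {2,3}, choose 3; 2->3 ok
  pos 11: y in {2,3}, choose 2; 3->2 ok
  pos 12: y in {2,3}, choose 3; 2->3 ok
  pos 13: y in {2,3}, choose 2; 3->2 ok
  pos 14: y in {2,3}, choose 2; 2->2 ok
  pos 15: x in {0}, choose 0; 2->0 ok
  pos 16: z in {1}, choose 1; 0->1 ok
  pos 17: z in {1}, choose 1; 1->1 ok
  pos 18: y in {2,3}, choose 2; 1->2 ok
  pos 19: x in {0}, choose 0; 2->0 ok
  pos 20: x in {0}, choose 0; 0->0 ok
  pos 21: y in {2,3}, choose 3; 0->3 ok
  pos 22: x in {0}, choose 0; 3->0 ok
  pos 23: y in {2,3}, choose 3; 0->3 ok
  pos 24: x in {0}, choose 0; 3->0 ok
  pos 25: y in {2,3}, choose 3; 0->3 ok
  pos 26: y in {2,3}, choose 2; 3->2 ok
  pos 27: y in {2,3}, choose 2; 2->2 ok
  pos 28: y in {2,3}, choose 2; 2->2 ok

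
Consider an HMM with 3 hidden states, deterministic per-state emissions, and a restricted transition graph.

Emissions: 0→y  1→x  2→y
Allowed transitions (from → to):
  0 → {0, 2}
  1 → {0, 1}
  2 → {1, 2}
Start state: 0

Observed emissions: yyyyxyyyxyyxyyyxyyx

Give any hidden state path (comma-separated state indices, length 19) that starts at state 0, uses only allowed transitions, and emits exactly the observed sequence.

0,0,2,2,1,0,0,2,1,0,2,1,0,2,2,1,0,2,1

  t0 'y' -> {0,2}, take 0 (start)
  t1 'y' -> {0,2}, take 0 (0->0 ok)
  t2 'y' -> {0,2}, take 2 (0->2 ok)
  t3 'y' -> {0,2}, take 2 (2->2 ok)
  t4 'x' -> {1}, take 1 (2->1 ok)
  t5 'y' -> {0,2}, take 0 (1->0 ok)
  t6 'y' -> {0,2}, take 0 (0->0 ok)
  t7 'y' -> {0,2}, take 2 (0->2 ok)
  t8 'x' -> {1}, take 1 (2->1 ok)
  t9 'y' -> {0,2}, take 0 (1->0 ok)
  t10 'y' -> {0,2}, take 2 (0->2 ok)
  t11 'x' -> {1}, take 1 (2->1 ok)
  t12 'y' -> {0,2}, take 0 (1->0 ok)
  t13 'y' -> {0,2}, take 2 (0->2 ok)
  t14 'y' -> {0,2}, take 2 (2->2 ok)
  t15 'x' -> {1}, take 1 (2->1 ok)
  t16 'y' -> {0,2}, take 0 (1->0 ok)
  t17 'y' -> {0,2}, take 2 (0->2 ok)
  t18 'x' -> {1}, take 1 (2->1 ok)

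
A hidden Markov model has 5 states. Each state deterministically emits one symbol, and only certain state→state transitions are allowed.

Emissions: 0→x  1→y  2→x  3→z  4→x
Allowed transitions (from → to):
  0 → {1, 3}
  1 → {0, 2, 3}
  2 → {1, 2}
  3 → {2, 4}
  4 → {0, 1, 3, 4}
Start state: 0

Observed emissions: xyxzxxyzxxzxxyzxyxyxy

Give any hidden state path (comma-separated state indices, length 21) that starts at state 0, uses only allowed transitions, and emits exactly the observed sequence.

  pos 0: x in {0,2,4}, choose 0; start
  pos 1: y in {1}, choose 1; 0->1 ok
  pos 2: x in {0,2,4}, choose 0; 1->0 ok
  pos 3: z in {3}, choose 3; 0->3 ok
  pos 4: x in {0,2,4}, choose 4; 3->4 ok
  pos 5: x in {0,2,4}, choose 0; 4->0 ok
  pos 6: y in {1}, choose 1; 0->1 ok
  pos 7: z in {3}, choose 3; 1->3 ok
  pos 8: x in {0,2,4}, choose 4; 3->4 ok
  pos 9: x in {0,2,4}, choose 4; 4->4 ok
  pos 10: z in {3}, choose 3; 4->3 ok
  pos 11: x in {0,2,4}, choose 4; 3->4 ok
  pos 12: x in {0,2,4}, choose 4; 4->4 ok
  pos 13: y in {1}, choose 1; 4->1 ok
  pos 14: z in {3}, choose 3; 1->3 ok
  pos 15: x in {0,2,4}, choose 4; 3->4 ok
  pos 16: y in {1}, choose 1; 4->1 ok
  pos 17: x in {0,2,4}, choose 2; 1->2 ok
  pos 18: y in {1}, choose 1; 2->1 ok
  pos 19: x in {0,2,4}, choose 2; 1->2 ok
  pos 20: y in {1}, choose 1; 2->1 ok

0,1,0,3,4,0,1,3,4,4,3,4,4,1,3,4,1,2,1,2,1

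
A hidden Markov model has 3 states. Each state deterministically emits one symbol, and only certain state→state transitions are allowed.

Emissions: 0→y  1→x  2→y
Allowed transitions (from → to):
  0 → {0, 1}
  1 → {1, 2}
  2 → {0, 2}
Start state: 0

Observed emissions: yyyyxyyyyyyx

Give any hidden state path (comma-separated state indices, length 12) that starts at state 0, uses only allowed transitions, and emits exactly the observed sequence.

  [0] y  {0,2}  => 0  start
  [1] y  {0,2}  => 0  0->0 ok
  [2] y  {0,2}  => 0  0->0 ok
  [3] y  {0,2}  => 0  0->0 ok
  [4] x  {1}  => 1  0->1 ok
  [5] y  {0,2}  => 2  1->2 ok
  [6] y  {0,2}  => 2  2->2 ok
  [7] y  {0,2}  => 2  2->2 ok
  [8] y  {0,2}  => 2  2->2 ok
  [9] y  {0,2}  => 2  2->2 ok
  [10] y  {0,2}  => 0  2->0 ok
  [11] x  {1}  => 1  0->1 ok

0,0,0,0,1,2,2,2,2,2,0,1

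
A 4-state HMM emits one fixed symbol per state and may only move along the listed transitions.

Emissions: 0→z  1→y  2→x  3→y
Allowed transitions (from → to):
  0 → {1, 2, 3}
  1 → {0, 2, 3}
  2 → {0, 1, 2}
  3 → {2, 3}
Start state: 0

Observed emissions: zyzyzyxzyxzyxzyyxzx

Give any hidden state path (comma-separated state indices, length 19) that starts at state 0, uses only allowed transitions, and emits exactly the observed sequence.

  [0] z  {0}  => 0  start
  [1] y  {1,3}  => 1  0->1 ok
  [2] z  {0}  => 0  1->0 ok
  [3] y  {1,3}  => 1  0->1 ok
  [4] z  {0}  => 0  1->0 ok
  [5] y  {1,3}  => 3  0->3 ok
  [6] x  {2}  => 2  3->2 ok
  [7] z  {0}  => 0  2->0 ok
  [8] y  {1,3}  => 1  0->1 ok
  [9] x  {2}  => 2  1->2 ok
  [10] z  {0}  => 0  2->0 ok
  [11] y  {1,3}  => 1  0->1 ok
  [12] x  {2}  => 2  1->2 ok
  [13] z  {0}  => 0  2->0 ok
  [14] y  {1,3}  => 3  0->3 ok
  [15] y  {1,3}  => 3  3->3 ok
  [16] x  {2}  => 2  3->2 ok
  [17] z  {0}  => 0  2->0 ok
  [18] x  {2}  => 2  0->2 ok

0,1,0,1,0,3,2,0,1,2,0,1,2,0,3,3,2,0,2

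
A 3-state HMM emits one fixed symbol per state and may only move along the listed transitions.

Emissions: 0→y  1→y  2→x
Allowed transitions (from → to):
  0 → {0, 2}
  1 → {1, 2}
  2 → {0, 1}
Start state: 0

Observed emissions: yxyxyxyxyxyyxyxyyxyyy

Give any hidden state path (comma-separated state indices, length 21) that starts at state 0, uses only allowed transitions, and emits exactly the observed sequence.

  [0] y  {0,1}  => 0  start
  [1] x  {2}  => 2  0->2 ok
  [2] y  {0,1}  => 0  2->0 ok
  [3] x  {2}  => 2  0->2 ok
  [4] y  {0,1}  => 1  2->1 ok
  [5] x  {2}  => 2  1->2 ok
  [6] y  {0,1}  => 1  2->1 ok
  [7] x  {2}  => 2  1->2 ok
  [8] y  {0,1}  => 0  2->0 ok
  [9] x  {2}  => 2  0->2 ok
  [10] y  {0,1}  => 0  2->0 ok
  [11] y  {0,1}  => 0  0->0 ok
  [12] x  {2}  => 2  0->2 ok
  [13] y  {0,1}  => 0  2->0 ok
  [14] x  {2}  => 2  0->2 ok
  [15] y  {0,1}  => 1  2->1 ok
  [16] y  {0,1}  => 1  1->1 ok
  [17] x  {2}  => 2  1->2 ok
  [18] y  {0,1}  => 0  2->0 ok
  [19] y  {0,1}  => 0  0->0 ok
  [20] y  {0,1}  => 0  0->0 ok

0,2,0,2,1,2,1,2,0,2,0,0,2,0,2,1,1,2,0,0,0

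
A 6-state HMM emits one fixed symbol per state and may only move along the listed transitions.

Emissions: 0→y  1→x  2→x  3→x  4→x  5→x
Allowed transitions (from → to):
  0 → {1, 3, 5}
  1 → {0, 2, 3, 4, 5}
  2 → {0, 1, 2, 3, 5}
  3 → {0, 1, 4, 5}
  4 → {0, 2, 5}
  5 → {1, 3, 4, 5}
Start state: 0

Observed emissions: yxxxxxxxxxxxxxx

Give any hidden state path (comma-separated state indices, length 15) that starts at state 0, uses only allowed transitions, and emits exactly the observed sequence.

  [0] y  {0}  => 0  start
  [1] x  {1,2,3,4,5}  => 1  0->1 ok
  [2] x  {1,2,3,4,5}  => 5  1->5 ok
  [3] x  {1,2,3,4,5}  => 5  5->5 ok
  [4] x  {1,2,3,4,5}  => 1  5->1 ok
  [5] x  {1,2,3,4,5}  => 4  1->4 ok
  [6] x  {1,2,3,4,5}  => 5  4->5 ok
  [7] x  {1,2,3,4,5}  => 1  5->1 ok
  [8] x  {1,2,3,4,5}  => 2  1->2 ok
  [9] x  {1,2,3,4,5}  => 2  2->2 ok
  [10] x  {1,2,3,4,5}  => 5  2->5 ok
  [11] x  {1,2,3,4,5}  => 5  5->5 ok
  [12] x  {1,2,3,4,5}  => 5  5->5 ok
  [13] x  {1,2,3,4,5}  => 3  5->3 ok
  [14] x  {1,2,3,4,5}  => 5  3->5 ok

0,1,5,5,1,4,5,1,2,2,5,5,5,3,5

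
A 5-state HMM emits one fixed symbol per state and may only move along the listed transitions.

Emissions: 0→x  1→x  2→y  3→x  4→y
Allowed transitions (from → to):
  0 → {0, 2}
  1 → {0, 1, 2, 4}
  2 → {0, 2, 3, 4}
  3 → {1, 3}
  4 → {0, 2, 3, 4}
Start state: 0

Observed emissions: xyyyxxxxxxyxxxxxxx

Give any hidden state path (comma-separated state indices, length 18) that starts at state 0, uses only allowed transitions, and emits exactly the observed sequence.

0,2,2,4,3,3,3,3,1,1,2,0,0,0,0,0,0,0

  pos 0: x in {0,1,3}, choose 0; start
  pos 1: y in {2,4}, choose 2; 0->2 ok
  pos 2: y in {2,4}, choose 2; 2->2 ok
  pos 3: y in {2,4}, choose 4; 2->4 ok
  pos 4: x in {0,1,3}, choose 3; 4->3 ok
  pos 5: x in {0,1,3}, choose 3; 3->3 ok
  pos 6: x in {0,1,3}, choose 3; 3->3 ok
  pos 7: x in {0,1,3}, choose 3; 3->3 ok
  pos 8: x in {0,1,3}, choose 1; 3->1 ok
  pos 9: x in {0,1,3}, choose 1; 1->1 ok
  pos 10: y in {2,4}, choose 2; 1->2 ok
  pos 11: x in {0,1,3}, choose 0; 2->0 ok
  pos 12: x in {0,1,3}, choose 0; 0->0 ok
  pos 13: x in {0,1,3}, choose 0; 0->0 ok
  pos 14: x in {0,1,3}, choose 0; 0->0 ok
  pos 15: x in {0,1,3}, choose 0; 0->0 ok
  pos 16: x in {0,1,3}, choose 0; 0->0 ok
  pos 17: x in {0,1,3}, choose 0; 0->0 ok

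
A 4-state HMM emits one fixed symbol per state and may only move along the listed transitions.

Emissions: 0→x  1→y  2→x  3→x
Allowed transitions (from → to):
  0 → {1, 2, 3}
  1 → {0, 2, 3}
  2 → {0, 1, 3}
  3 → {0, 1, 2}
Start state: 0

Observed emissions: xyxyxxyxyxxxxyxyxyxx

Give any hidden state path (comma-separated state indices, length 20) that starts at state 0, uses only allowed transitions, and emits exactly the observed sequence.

  pos 0: x in {0,2,3}, choose 0; start
  pos 1: y in {1}, choose 1; 0->1 ok
  pos 2: x in {0,2,3}, choose 2; 1->2 ok
  pos 3: y in {1}, choose 1; 2->1 ok
  pos 4: x in {0,2,3}, choose 2; 1->2 ok
  pos 5: x in {0,2,3}, choose 3; 2->3 ok
  pos 6: y in {1}, choose 1; 3->1 ok
  pos 7: x in {0,2,3}, choose 3; 1->3 ok
  pos 8: y in {1}, choose 1; 3->1 ok
  pos 9: x in {0,2,3}, choose 2; 1->2 ok
  pos 10: x in {0,2,3}, choose 3; 2->3 ok
  pos 11: x in {0,2,3}, choose 0; 3->0 ok
  pos 12: x in {0,2,3}, choose 3; 0->3 ok
  pos 13: y in {1}, choose 1; 3->1 ok
  pos 14: x in {0,2,3}, choose 2; 1->2 ok
  pos 15: y in {1}, choose 1; 2->1 ok
  pos 16: x in {0,2,3}, choose 2; 1->2 ok
  pos 17: y in {1}, choose 1; 2->1 ok
  pos 18: x in {0,2,3}, choose 0; 1->0 ok
  pos 19: x in {0,2,3}, choose 2; 0->2 ok

0,1,2,1,2,3,1,3,1,2,3,0,3,1,2,1,2,1,0,2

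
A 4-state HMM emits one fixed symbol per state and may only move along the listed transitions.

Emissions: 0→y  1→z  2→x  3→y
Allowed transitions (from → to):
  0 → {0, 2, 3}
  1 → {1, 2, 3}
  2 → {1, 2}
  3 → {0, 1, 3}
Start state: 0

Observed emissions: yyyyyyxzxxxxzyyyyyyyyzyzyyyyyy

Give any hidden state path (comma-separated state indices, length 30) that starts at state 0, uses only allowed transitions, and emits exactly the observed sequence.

0,3,3,0,3,0,2,1,2,2,2,2,1,3,3,0,0,3,0,0,3,1,3,1,3,0,0,0,3,3

  [0] y  {0,3}  => 0  start
  [1] y  {0,3}  => 3  0->3 ok
  [2] y  {0,3}  => 3  3->3 ok
  [3] y  {0,3}  => 0  3->0 ok
  [4] y  {0,3}  => 3  0->3 ok
  [5] y  {0,3}  => 0  3->0 ok
  [6] x  {2}  => 2  0->2 ok
  [7] z  {1}  => 1  2->1 ok
  [8] x  {2}  => 2  1->2 ok
  [9] x  {2}  => 2  2->2 ok
  [10] x  {2}  => 2  2->2 ok
  [11] x  {2}  => 2  2->2 ok
  [12] z  {1}  => 1  2->1 ok
  [13] y  {0,3}  => 3  1->3 ok
  [14] y  {0,3}  => 3  3->3 ok
  [15] y  {0,3}  => 0  3->0 ok
  [16] y  {0,3}  => 0  0->0 ok
  [17] y  {0,3}  => 3  0->3 ok
  [18] y  {0,3}  => 0  3->0 ok
  [19] y  {0,3}  => 0  0->0 ok
  [20] y  {0,3}  => 3  0->3 ok
  [21] z  {1}  => 1  3->1 ok
  [22] y  {0,3}  => 3  1->3 ok
  [23] z  {1}  => 1  3->1 ok
  [24] y  {0,3}  => 3  1->3 ok
  [25] y  {0,3}  => 0  3->0 ok
  [26] y  {0,3}  => 0  0->0 ok
  [27] y  {0,3}  => 0  0->0 ok
  [28] y  {0,3}  => 3  0->3 ok
  [29] y  {0,3}  => 3  3->3 ok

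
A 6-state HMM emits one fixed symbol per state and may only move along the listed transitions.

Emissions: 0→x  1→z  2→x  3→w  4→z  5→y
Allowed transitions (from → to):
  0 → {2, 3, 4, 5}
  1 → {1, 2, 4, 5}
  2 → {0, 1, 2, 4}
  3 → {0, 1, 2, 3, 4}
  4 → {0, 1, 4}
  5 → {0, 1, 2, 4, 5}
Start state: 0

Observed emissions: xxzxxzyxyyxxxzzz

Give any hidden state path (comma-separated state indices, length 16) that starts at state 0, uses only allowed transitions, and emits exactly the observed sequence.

  0: obs=x cand={0,2} pick 0 [start]
  1: obs=x cand={0,2} pick 2 [0->2 ok]
  2: obs=z cand={1,4} pick 4 [2->4 ok]
  3: obs=x cand={0,2} pick 0 [4->0 ok]
  4: obs=x cand={0,2} pick 2 [0->2 ok]
  5: obs=z cand={1,4} pick 1 [2->1 ok]
  6: obs=y cand={5} pick 5 [1->5 ok]
  7: obs=x cand={0,2} pick 0 [5->0 ok]
  8: obs=y cand={5} pick 5 [0->5 ok]
  9: obs=y cand={5} pick 5 [5->5 ok]
  10: obs=x cand={0,2} pick 2 [5->2 ok]
  11: obs=x cand={0,2} pick 2 [2->2 ok]
  12: obs=x cand={0,2} pick 2 [2->2 ok]
  13: obs=z cand={1,4} pick 1 [2->1 ok]
  14: obs=z cand={1,4} pick 4 [1->4 ok]
  15: obs=z cand={1,4} pick 4 [4->4 ok]

0,2,4,0,2,1,5,0,5,5,2,2,2,1,4,4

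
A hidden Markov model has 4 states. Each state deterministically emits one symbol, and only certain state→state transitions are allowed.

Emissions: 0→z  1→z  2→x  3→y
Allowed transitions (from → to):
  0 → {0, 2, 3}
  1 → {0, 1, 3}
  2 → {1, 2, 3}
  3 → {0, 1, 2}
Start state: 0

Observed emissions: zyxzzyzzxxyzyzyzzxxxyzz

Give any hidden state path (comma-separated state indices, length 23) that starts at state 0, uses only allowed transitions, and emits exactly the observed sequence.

0,3,2,1,0,3,0,0,2,2,3,0,3,0,3,0,0,2,2,2,3,1,1

  pos 0: z in {0,1}, choose 0; start
  pos 1: y in {3}, choose 3; 0->3 ok
  pos 2: x in {2}, choose 2; 3->2 ok
  pos 3: z in {0,1}, choose 1; 2->1 ok
  pos 4: z in {0,1}, choose 0; 1->0 ok
  pos 5: y in {3}, choose 3; 0->3 ok
  pos 6: z in {0,1}, choose 0; 3->0 ok
  pos 7: z in {0,1}, choose 0; 0->0 ok
  pos 8: x in {2}, choose 2; 0->2 ok
  pos 9: x in {2}, choose 2; 2->2 ok
  pos 10: y in {3}, choose 3; 2->3 ok
  pos 11: z in {0,1}, choose 0; 3->0 ok
  pos 12: y in {3}, choose 3; 0->3 ok
  pos 13: z in {0,1}, choose 0; 3->0 ok
  pos 14: y in {3}, choose 3; 0->3 ok
  pos 15: z in {0,1}, choose 0; 3->0 ok
  pos 16: z in {0,1}, choose 0; 0->0 ok
  pos 17: x in {2}, choose 2; 0->2 ok
  pos 18: x in {2}, choose 2; 2->2 ok
  pos 19: x in {2}, choose 2; 2->2 ok
  pos 20: y in {3}, choose 3; 2->3 ok
  pos 21: z in {0,1}, choose 1; 3->1 ok
  pos 22: z in {0,1}, choose 1; 1->1 ok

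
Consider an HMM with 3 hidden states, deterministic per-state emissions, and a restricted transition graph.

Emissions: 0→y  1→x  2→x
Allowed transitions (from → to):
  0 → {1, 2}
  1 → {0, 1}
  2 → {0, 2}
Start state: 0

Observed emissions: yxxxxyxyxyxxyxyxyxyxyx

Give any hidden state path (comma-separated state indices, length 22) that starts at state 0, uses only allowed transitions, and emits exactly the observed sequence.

  0: obs=y cand={0} pick 0 [start]
  1: obs=x cand={1,2} pick 2 [0->2 ok]
  2: obs=x cand={1,2} pick 2 [2->2 ok]
  3: obs=x cand={1,2} pick 2 [2->2 ok]
  4: obs=x cand={1,2} pick 2 [2->2 ok]
  5: obs=y cand={0} pick 0 [2->0 ok]
  6: obs=x cand={1,2} pick 2 [0->2 ok]
  7: obs=y cand={0} pick 0 [2->0 ok]
  8: obs=x cand={1,2} pick 1 [0->1 ok]
  9: obs=y cand={0} pick 0 [1->0 ok]
  10: obs=x cand={1,2} pick 2 [0->2 ok]
  11: obs=x cand={1,2} pick 2 [2->2 ok]
  12: obs=y cand={0} pick 0 [2->0 ok]
  13: obs=x cand={1,2} pick 1 [0->1 ok]
  14: obs=y cand={0} pick 0 [1->0 ok]
  15: obs=x cand={1,2} pick 2 [0->2 ok]
  16: obs=y cand={0} pick 0 [2->0 ok]
  17: obs=x cand={1,2} pick 2 [0->2 ok]
  18: obs=y cand={0} pick 0 [2->0 ok]
  19: obs=x cand={1,2} pick 1 [0->1 ok]
  20: obs=y cand={0} pick 0 [1->0 ok]
  21: obs=x cand={1,2} pick 2 [0->2 ok]

0,2,2,2,2,0,2,0,1,0,2,2,0,1,0,2,0,2,0,1,0,2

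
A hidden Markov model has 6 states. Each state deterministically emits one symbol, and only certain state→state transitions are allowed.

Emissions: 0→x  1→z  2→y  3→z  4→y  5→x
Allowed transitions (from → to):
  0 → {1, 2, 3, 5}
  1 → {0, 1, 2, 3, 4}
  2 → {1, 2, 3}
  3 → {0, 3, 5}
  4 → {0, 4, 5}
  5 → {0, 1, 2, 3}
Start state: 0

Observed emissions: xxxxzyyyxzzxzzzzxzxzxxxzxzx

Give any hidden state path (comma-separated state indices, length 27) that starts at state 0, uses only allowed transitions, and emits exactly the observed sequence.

  pos 0: x in {0,5}, choose 0; start
  pos 1: x in {0,5}, choose 5; 0->5 ok
  pos 2: x in {0,5}, choose 0; 5->0 ok
  pos 3: x in {0,5}, choose 5; 0->5 ok
  pos 4: z in {1,3}, choose 1; 5->1 ok
  pos 5: y in {2,4}, choose 4; 1->4 ok
  pos 6: y in {2,4}, choose 4; 4->4 ok
  pos 7: y in {2,4}, choose 4; 4->4 ok
  pos 8: x in {0,5}, choose 0; 4->0 ok
  pos 9: z in {1,3}, choose 3; 0->3 ok
  pos 10: z in {1,3}, choose 3; 3->3 ok
  pos 11: x in {0,5}, choose 0; 3->0 ok
  pos 12: z in {1,3}, choose 1; 0->1 ok
  pos 13: z in {1,3}, choose 1; 1->1 ok
  pos 14: z in {1,3}, choose 3; 1->3 ok
  pos 15: z in {1,3}, choose 3; 3->3 ok
  pos 16: x in {0,5}, choose 5; 3->5 ok
  pos 17: z in {1,3}, choose 3; 5->3 ok
  pos 18: x in {0,5}, choose 5; 3->5 ok
  pos 19: z in {1,3}, choose 1; 5->1 ok
  pos 20: x in {0,5}, choose 0; 1->0 ok
  pos 21: x in {0,5}, choose 5; 0->5 ok
  pos 22: x in {0,5}, choose 0; 5->0 ok
  pos 23: z in {1,3}, choose 3; 0->3 ok
  pos 24: x in {0,5}, choose 0; 3->0 ok
  pos 25: z in {1,3}, choose 1; 0->1 ok
  pos 26: x in {0,5}, choose 0; 1->0 ok

0,5,0,5,1,4,4,4,0,3,3,0,1,1,3,3,5,3,5,1,0,5,0,3,0,1,0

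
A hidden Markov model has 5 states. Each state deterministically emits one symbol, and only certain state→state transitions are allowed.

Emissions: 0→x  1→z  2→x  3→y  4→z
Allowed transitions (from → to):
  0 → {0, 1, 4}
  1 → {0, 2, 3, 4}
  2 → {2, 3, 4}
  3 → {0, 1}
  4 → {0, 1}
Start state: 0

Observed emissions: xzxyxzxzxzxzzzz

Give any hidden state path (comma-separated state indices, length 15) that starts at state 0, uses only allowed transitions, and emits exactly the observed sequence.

  [0] x  {0,2}  => 0  start
  [1] z  {1,4}  => 1  0->1 ok
  [2] x  {0,2}  => 2  1->2 ok
  [3] y  {3}  => 3  2->3 ok
  [4] x  {0,2}  => 0  3->0 ok
  [5] z  {1,4}  => 4  0->4 ok
  [6] x  {0,2}  => 0  4->0 ok
  [7] z  {1,4}  => 4  0->4 ok
  [8] x  {0,2}  => 0  4->0 ok
  [9] z  {1,4}  => 1  0->1 ok
  [10] x  {0,2}  => 0  1->0 ok
  [11] z  {1,4}  => 4  0->4 ok
  [12] z  {1,4}  => 1  4->1 ok
  [13] z  {1,4}  => 4  1->4 ok
  [14] z  {1,4}  => 1  4->1 ok

0,1,2,3,0,4,0,4,0,1,0,4,1,4,1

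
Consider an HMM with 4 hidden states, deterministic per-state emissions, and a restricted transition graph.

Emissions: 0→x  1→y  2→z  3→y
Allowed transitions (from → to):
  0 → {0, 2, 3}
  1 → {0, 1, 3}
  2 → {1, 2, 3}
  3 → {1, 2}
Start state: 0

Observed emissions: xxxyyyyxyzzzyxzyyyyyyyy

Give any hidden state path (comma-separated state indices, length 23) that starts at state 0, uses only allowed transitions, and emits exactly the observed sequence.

  0: obs=x cand={0} pick 0 [start]
  1: obs=x cand={0} pick 0 [0->0 ok]
  2: obs=x cand={0} pick 0 [0->0 ok]
  3: obs=y cand={1,3} pick 3 [0->3 ok]
  4: obs=y cand={1,3} pick 1 [3->1 ok]
  5: obs=y cand={1,3} pick 3 [1->3 ok]
  6: obs=y cand={1,3} pick 1 [3->1 ok]
  7: obs=x cand={0} pick 0 [1->0 ok]
  8: obs=y cand={1,3} pick 3 [0->3 ok]
  9: obs=z cand={2} pick 2 [3->2 ok]
  10: obs=z cand={2} pick 2 [2->2 ok]
  11: obs=z cand={2} pick 2 [2->2 ok]
  12: obs=y cand={1,3} pick 1 [2->1 ok]
  13: obs=x cand={0} pick 0 [1->0 ok]
  14: obs=z cand={2} pick 2 [0->2 ok]
  15: obs=y cand={1,3} pick 1 [2->1 ok]
  16: obs=y cand={1,3} pick 1 [1->1 ok]
  17: obs=y cand={1,3} pick 3 [1->3 ok]
  18: obs=y cand={1,3} pick 1 [3->1 ok]
  19: obs=y cand={1,3} pick 1 [1->1 ok]
  20: obs=y cand={1,3} pick 1 [1->1 ok]
  21: obs=y cand={1,3} pick 3 [1->3 ok]
  22: obs=y cand={1,3} pick 1 [3->1 ok]

0,0,0,3,1,3,1,0,3,2,2,2,1,0,2,1,1,3,1,1,1,3,1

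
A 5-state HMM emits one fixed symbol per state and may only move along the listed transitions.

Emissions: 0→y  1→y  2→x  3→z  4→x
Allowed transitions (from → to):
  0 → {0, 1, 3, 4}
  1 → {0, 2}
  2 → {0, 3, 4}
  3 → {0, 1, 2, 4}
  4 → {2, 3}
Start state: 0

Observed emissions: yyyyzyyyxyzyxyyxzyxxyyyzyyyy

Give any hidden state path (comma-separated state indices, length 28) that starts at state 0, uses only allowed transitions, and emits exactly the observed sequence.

  pos 0: y in {0,1}, choose 0; start
  pos 1: y in {0,1}, choose 1; 0->1 ok
  pos 2: y in {0,1}, choose 0; 1->0 ok
  pos 3: y in {0,1}, choose 0; 0->0 ok
  pos 4: z in {3}, choose 3; 0->3 ok
  pos 5: y in {0,1}, choose 1; 3->1 ok
  pos 6: y in {0,1}, choose 0; 1->0 ok
  pos 7: y in {0,1}, choose 1; 0->1 ok
  pos 8: x in {2,4}, choose 2; 1->2 ok
  pos 9: y in {0,1}, choose 0; 2->0 ok
  pos 10: z in {3}, choose 3; 0->3 ok
  pos 11: y in {0,1}, choose 1; 3->1 ok
  pos 12: x in {2,4}, choose 2; 1->2 ok
  pos 13: y in {0,1}, choose 0; 2->0 ok
  pos 14: y in {0,1}, choose 0; 0->0 ok
  pos 15: x in {2,4}, choose 4; 0->4 ok
  pos 16: z in {3}, choose 3; 4->3 ok
  pos 17: y in {0,1}, choose 0; 3->0 ok
  pos 18: x in {2,4}, choose 4; 0->4 ok
  pos 19: x in {2,4}, choose 2; 4->2 ok
  pos 20: y in {0,1}, choose 0; 2->0 ok
  pos 21: y in {0,1}, choose 1; 0->1 ok
  pos 22: y in {0,1}, choose 0; 1->0 ok
  pos 23: z in {3}, choose 3; 0->3 ok
  pos 24: y in {0,1}, choose 0; 3->0 ok
  pos 25: y in {0,1}, choose 1; 0->1 ok
  pos 26: y in {0,1}, choose 0; 1->0 ok
  pos 27: y in {0,1}, choose 1; 0->1 ok

0,1,0,0,3,1,0,1,2,0,3,1,2,0,0,4,3,0,4,2,0,1,0,3,0,1,0,1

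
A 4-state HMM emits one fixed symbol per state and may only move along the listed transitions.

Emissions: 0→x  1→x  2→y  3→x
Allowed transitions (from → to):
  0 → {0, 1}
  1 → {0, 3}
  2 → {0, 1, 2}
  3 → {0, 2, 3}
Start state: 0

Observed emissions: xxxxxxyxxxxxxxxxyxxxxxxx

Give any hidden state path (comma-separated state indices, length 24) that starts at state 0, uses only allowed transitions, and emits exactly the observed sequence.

0,0,0,0,1,3,2,1,3,0,1,0,1,0,1,3,2,1,3,3,3,0,0,0

  pos 0: x in {0,1,3}, choose 0; start
  pos 1: x in {0,1,3}, choose 0; 0->0 ok
  pos 2: x in {0,1,3}, choose 0; 0->0 ok
  pos 3: x in {0,1,3}, choose 0; 0->0 ok
  pos 4: x in {0,1,3}, choose 1; 0->1 ok
  pos 5: x in {0,1,3}, choose 3; 1->3 ok
  pos 6: y in {2}, choose 2; 3->2 ok
  pos 7: x in {0,1,3}, choose 1; 2->1 ok
  pos 8: x in {0,1,3}, choose 3; 1->3 ok
  pos 9: x in {0,1,3}, choose 0; 3->0 ok
  pos 10: x in {0,1,3}, choose 1; 0->1 ok
  pos 11: x in {0,1,3}, choose 0; 1->0 ok
  pos 12: x in {0,1,3}, choose 1; 0->1 ok
  pos 13: x in {0,1,3}, choose 0; 1->0 ok
  pos 14: x in {0,1,3}, choose 1; 0->1 ok
  pos 15: x in {0,1,3}, choose 3; 1->3 ok
  pos 16: y in {2}, choose 2; 3->2 ok
  pos 17: x in {0,1,3}, choose 1; 2->1 ok
  pos 18: x in {0,1,3}, choose 3; 1->3 ok
  pos 19: x in {0,1,3}, choose 3; 3->3 ok
  pos 20: x in {0,1,3}, choose 3; 3->3 ok
  pos 21: x in {0,1,3}, choose 0; 3->0 ok
  pos 22: x in {0,1,3}, choose 0; 0->0 ok
  pos 23: x in {0,1,3}, choose 0; 0->0 ok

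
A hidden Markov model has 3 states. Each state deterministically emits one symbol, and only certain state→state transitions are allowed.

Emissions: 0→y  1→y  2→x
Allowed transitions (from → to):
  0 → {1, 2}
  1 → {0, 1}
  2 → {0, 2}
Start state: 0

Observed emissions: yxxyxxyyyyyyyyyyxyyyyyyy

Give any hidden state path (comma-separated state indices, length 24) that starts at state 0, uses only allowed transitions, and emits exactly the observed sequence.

0,2,2,0,2,2,0,1,1,1,1,0,1,1,1,0,2,0,1,1,0,1,0,1

  [0] y  {0,1}  => 0  start
  [1] x  {2}  => 2  0->2 ok
  [2] x  {2}  => 2  2->2 ok
  [3] y  {0,1}  => 0  2->0 ok
  [4] x  {2}  => 2  0->2 ok
  [5] x  {2}  => 2  2->2 ok
  [6] y  {0,1}  => 0  2->0 ok
  [7] y  {0,1}  => 1  0->1 ok
  [8] y  {0,1}  => 1  1->1 ok
  [9] y  {0,1}  => 1  1->1 ok
  [10] y  {0,1}  => 1  1->1 ok
  [11] y  {0,1}  => 0  1->0 ok
  [12] y  {0,1}  => 1  0->1 ok
  [13] y  {0,1}  => 1  1->1 ok
  [14] y  {0,1}  => 1  1->1 ok
  [15] y  {0,1}  => 0  1->0 ok
  [16] x  {2}  => 2  0->2 ok
  [17] y  {0,1}  => 0  2->0 ok
  [18] y  {0,1}  => 1  0->1 ok
  [19] y  {0,1}  => 1  1->1 ok
  [20] y  {0,1}  => 0  1->0 ok
  [21] y  {0,1}  => 1  0->1 ok
  [22] y  {0,1}  => 0  1->0 ok
  [23] y  {0,1}  => 1  0->1 ok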